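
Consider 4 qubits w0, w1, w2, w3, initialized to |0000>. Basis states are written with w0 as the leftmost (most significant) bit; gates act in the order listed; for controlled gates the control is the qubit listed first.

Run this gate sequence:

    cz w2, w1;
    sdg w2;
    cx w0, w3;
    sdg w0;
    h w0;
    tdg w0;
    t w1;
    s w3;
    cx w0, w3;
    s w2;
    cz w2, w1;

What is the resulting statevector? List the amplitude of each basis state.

The resulting statevector has amplitude sqrt(2)/2 on |0000>, -sqrt(2)*exp(3*I*pi/4)/2 on |1001>, and 0 on every other basis state.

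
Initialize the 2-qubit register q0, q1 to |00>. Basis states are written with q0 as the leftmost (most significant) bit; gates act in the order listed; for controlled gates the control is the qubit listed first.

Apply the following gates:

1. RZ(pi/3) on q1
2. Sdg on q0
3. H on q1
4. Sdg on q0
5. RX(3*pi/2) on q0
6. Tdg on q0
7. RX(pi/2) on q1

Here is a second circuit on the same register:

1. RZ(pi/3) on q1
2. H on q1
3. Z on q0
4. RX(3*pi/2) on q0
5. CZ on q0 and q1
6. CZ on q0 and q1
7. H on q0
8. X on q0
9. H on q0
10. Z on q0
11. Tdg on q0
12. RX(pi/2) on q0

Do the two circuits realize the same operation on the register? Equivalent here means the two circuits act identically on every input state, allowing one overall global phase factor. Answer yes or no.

No, they are not equivalent — no single phase factor reconciles the two unitaries.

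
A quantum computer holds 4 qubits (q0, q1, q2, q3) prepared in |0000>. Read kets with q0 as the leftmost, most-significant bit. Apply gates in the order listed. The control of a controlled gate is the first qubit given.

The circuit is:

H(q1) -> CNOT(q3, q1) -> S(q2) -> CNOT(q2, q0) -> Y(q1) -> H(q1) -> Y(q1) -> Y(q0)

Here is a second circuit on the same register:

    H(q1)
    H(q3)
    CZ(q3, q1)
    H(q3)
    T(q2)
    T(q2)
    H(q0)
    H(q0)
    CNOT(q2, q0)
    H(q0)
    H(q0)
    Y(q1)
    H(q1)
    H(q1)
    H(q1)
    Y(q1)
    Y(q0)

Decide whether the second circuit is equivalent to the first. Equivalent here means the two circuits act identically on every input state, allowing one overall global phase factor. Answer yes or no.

No: there is an input state on which the two circuits produce genuinely different outputs (not merely differing by a phase).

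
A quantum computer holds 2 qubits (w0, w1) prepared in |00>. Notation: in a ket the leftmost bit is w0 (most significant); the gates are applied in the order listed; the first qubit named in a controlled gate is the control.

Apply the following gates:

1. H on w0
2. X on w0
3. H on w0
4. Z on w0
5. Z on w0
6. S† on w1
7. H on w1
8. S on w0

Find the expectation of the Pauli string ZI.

In the final state, ZI has expectation 1. Key observation: the block from step 1 through step 4 cancels to the identity and can be dropped.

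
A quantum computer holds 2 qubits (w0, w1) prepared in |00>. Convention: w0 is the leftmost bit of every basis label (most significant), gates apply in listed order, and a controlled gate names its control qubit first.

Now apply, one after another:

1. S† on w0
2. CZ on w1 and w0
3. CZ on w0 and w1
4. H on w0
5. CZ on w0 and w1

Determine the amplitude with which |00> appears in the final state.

The amplitude on |00> is sqrt(2)/2.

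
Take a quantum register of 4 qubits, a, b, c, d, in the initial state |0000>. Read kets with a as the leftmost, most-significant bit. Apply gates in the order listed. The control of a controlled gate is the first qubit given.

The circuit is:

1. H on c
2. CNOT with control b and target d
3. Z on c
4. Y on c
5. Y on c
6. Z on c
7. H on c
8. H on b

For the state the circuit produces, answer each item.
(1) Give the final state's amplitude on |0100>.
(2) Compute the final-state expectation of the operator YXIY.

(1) The final state's coefficient on |0100> equals sqrt(2)/2. Key observation: gates 3-6 undo each other exactly, leaving only the rest of the circuit to track.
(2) The observable YXIY averages to 0.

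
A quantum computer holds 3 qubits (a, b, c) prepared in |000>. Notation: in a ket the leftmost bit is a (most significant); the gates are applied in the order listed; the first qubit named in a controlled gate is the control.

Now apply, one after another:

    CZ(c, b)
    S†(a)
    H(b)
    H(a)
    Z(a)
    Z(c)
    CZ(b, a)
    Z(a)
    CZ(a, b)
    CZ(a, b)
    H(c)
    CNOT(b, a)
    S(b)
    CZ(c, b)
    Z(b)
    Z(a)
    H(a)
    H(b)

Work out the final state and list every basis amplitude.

The resulting statevector has amplitude sqrt(2)*I/4 on |000>, -sqrt(2)*I/4 on |001>, -sqrt(2)*I/4 on |010>, sqrt(2)*I/4 on |011>, sqrt(2)/4 on |100>, sqrt(2)/4 on |101>, sqrt(2)/4 on |110>, sqrt(2)/4 on |111>. Key observation: steps 9-10 multiply out to the identity, so the circuit reduces to the remaining gates.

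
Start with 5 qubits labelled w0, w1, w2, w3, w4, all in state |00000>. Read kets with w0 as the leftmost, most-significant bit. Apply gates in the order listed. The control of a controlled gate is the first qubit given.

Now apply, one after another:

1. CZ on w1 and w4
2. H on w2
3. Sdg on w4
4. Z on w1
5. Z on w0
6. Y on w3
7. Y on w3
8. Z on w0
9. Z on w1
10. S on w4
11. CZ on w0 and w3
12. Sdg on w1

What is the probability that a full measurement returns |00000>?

A full measurement returns |00000> with probability 1/2. Key observation: gates 3-10 undo each other exactly, leaving only the rest of the circuit to track.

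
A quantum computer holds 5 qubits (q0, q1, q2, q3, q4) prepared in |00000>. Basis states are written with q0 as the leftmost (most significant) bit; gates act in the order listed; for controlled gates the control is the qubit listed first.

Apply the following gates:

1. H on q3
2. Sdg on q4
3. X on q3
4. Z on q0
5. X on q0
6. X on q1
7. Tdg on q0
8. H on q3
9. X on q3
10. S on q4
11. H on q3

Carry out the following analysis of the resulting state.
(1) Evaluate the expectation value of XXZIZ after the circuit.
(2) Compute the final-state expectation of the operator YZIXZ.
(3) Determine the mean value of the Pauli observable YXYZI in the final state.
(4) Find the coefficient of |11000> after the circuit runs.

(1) The expectation value of XXZIZ is 0.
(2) The expectation value of YZIXZ is 0.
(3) The observable YXYZI averages to 0.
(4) The amplitude on |11000> is -sqrt(2)*exp(3*I*pi/4)/2.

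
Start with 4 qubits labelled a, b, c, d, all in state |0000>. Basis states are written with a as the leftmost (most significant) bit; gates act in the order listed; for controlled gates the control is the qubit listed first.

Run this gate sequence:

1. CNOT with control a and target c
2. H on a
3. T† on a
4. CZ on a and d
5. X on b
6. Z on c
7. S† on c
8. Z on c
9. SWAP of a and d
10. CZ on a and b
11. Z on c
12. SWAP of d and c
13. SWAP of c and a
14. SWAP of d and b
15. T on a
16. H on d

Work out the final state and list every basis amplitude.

After the circuit, the state carries amplitude 1/2 on |0000>, -1/2 on |0001>, 1/2 on |1000>, -1/2 on |1001>, and 0 on every other basis state.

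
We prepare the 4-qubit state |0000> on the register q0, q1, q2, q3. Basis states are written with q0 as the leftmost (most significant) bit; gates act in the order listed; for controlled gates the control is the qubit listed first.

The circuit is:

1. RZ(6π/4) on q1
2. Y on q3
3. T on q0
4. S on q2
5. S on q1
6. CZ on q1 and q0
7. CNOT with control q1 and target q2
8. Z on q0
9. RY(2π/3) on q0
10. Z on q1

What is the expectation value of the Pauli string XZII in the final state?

The expectation value of XZII is sqrt(3)/2.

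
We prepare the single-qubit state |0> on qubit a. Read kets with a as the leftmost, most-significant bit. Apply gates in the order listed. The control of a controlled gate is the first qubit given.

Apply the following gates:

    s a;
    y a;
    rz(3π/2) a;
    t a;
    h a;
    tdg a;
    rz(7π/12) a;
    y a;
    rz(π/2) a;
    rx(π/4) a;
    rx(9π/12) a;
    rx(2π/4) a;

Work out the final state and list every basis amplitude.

The final amplitudes are (1 + exp(2*I*pi/3))*exp(19*I*pi/24)/2 on |0>, (1 + exp(I*pi/3))*exp(23*I*pi/24)/2 on |1>.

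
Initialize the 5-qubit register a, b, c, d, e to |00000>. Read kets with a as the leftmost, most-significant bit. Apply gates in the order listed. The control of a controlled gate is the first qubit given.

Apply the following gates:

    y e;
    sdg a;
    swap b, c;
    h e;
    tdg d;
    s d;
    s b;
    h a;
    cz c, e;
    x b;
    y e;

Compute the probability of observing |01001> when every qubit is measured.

The probability of measuring |01001> is 1/4.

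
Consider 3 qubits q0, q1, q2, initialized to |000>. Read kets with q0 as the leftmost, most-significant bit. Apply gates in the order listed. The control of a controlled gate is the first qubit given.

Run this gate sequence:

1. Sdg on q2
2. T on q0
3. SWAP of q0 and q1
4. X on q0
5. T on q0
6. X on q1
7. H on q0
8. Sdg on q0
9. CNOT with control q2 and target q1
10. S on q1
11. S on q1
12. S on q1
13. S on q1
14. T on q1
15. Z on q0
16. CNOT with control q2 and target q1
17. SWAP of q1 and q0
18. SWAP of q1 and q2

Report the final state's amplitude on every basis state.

The final amplitudes are sqrt(2)*I/2 on |100>, sqrt(2)/2 on |101>, and 0 on every other basis state. Key observation: gates 10-13 undo each other exactly, leaving only the rest of the circuit to track.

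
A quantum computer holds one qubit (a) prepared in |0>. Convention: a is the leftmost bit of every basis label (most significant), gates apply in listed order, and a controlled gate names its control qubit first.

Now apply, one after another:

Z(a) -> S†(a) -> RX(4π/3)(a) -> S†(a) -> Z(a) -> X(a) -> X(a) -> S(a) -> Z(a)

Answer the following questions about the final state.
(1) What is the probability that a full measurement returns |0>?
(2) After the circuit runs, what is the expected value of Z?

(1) A full measurement returns |0> with probability 1/4.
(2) The observable Z averages to -1/2.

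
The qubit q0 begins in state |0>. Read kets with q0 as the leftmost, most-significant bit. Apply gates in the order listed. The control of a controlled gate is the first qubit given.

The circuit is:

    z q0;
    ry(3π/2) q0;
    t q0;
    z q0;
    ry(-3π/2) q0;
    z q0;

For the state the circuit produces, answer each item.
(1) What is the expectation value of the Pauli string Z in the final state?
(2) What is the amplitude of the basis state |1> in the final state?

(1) The expectation value of Z is -sqrt(2)/2.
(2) The final state's coefficient on |1> equals -1/2 - exp(I*pi/4)/2.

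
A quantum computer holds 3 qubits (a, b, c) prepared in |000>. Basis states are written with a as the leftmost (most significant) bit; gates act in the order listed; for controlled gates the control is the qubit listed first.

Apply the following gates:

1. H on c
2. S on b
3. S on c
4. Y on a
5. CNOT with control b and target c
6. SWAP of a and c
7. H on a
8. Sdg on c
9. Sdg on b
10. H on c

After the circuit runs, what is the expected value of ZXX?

In the final state, ZXX has expectation 0.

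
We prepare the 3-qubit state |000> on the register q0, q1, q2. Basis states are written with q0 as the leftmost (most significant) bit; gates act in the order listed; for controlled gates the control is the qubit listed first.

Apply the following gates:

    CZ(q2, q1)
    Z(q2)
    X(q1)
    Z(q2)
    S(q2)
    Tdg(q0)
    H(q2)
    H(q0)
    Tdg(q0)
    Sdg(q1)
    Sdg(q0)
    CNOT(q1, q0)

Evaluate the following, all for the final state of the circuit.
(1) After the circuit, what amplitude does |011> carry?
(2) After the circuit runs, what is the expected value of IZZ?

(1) The amplitude on |011> is exp(3*I*pi/4)/2.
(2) The observable IZZ averages to 0.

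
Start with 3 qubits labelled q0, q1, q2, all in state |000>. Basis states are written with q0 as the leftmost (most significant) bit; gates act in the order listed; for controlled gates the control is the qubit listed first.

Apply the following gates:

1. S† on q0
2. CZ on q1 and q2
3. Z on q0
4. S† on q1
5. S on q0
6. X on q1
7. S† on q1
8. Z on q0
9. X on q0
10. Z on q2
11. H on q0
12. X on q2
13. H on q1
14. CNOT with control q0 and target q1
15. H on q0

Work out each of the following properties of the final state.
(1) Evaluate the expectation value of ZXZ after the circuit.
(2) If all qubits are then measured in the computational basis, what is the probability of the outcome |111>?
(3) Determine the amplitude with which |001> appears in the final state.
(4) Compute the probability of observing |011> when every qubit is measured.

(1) In the final state, ZXZ has expectation 1.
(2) Outcome |111> occurs with probability 0.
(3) The amplitude on |001> is -sqrt(2)*I/2.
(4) A full measurement returns |011> with probability 1/2.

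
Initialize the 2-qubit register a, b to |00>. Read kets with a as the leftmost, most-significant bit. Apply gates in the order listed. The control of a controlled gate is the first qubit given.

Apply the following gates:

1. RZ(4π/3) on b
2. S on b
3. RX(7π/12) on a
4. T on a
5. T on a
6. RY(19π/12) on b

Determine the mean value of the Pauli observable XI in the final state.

The observable XI averages to sqrt(2)/4 + sqrt(6)/4.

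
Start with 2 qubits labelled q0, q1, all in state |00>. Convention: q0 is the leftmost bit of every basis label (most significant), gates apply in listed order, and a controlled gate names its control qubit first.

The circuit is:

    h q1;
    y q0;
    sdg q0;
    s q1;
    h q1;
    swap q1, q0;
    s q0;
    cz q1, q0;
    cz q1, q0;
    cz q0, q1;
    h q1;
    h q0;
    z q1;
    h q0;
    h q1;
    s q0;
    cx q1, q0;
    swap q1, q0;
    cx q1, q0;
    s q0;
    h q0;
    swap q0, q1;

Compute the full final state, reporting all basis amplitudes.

The resulting statevector has amplitude sqrt(2)*(1 + I)/4 on |00>, sqrt(2)*(1 + I)/4 on |01>, sqrt(2)*(1 + I)/4 on |10>, sqrt(2)*(-1 - I)/4 on |11>.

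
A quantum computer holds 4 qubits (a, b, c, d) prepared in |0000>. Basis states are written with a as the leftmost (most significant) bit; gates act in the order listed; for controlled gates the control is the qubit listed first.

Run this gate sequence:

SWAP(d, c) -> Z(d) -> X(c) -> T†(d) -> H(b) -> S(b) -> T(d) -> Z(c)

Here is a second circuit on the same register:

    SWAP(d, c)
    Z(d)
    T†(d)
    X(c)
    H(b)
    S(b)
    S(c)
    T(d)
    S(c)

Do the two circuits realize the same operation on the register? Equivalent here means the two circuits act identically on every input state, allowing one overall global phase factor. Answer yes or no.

Yes — the two circuits implement the same unitary up to a global phase.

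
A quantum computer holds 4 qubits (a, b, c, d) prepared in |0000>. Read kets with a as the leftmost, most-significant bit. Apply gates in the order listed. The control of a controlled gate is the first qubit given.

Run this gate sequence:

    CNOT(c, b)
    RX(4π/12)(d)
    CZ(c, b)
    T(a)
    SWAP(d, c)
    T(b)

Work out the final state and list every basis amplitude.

The resulting statevector has amplitude sqrt(3)/2 on |0000>, -I/2 on |0010>, and 0 on every other basis state.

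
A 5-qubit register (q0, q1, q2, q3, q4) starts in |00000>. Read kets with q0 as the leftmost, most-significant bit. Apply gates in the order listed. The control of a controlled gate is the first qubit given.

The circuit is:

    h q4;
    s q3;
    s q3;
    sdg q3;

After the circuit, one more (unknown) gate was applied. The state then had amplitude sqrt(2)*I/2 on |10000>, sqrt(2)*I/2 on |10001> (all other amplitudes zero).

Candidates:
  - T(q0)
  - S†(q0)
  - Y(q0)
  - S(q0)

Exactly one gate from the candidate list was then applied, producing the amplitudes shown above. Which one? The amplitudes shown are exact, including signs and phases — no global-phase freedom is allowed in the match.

The unique candidate consistent with the amplitudes is Y(q0). Key observation: gates 3-4 undo each other exactly, leaving only the rest of the circuit to track.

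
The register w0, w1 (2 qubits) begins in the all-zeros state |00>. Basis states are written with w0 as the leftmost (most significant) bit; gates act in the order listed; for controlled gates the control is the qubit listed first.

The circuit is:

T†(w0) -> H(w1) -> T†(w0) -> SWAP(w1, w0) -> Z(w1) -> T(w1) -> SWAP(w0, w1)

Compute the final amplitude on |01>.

|01> carries amplitude sqrt(2)/2 in the final state.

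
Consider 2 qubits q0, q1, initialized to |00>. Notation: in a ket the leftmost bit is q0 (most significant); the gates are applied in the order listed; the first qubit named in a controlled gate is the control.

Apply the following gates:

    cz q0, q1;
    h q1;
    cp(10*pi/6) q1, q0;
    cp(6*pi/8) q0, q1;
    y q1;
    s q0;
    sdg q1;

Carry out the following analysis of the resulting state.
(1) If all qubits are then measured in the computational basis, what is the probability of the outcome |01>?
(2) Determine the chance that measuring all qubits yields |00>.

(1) Outcome |01> occurs with probability 1/2.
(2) A full measurement returns |00> with probability 1/2.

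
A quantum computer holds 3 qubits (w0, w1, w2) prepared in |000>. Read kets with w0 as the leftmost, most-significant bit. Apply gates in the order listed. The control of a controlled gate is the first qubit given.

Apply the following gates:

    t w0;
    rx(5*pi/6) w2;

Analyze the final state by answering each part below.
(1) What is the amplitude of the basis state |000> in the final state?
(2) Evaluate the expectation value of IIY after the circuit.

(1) The amplitude on |000> is -sqrt(2)/4 + sqrt(6)/4.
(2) The observable IIY averages to -1/2.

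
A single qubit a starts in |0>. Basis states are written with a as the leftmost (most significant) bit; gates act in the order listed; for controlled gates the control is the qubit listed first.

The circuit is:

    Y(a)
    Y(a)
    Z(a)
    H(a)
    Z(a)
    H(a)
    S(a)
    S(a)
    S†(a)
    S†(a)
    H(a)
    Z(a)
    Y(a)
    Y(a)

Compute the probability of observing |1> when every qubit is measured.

Outcome |1> occurs with probability 1/2. Key observation: steps 5-12 multiply out to the identity, so the circuit reduces to the remaining gates.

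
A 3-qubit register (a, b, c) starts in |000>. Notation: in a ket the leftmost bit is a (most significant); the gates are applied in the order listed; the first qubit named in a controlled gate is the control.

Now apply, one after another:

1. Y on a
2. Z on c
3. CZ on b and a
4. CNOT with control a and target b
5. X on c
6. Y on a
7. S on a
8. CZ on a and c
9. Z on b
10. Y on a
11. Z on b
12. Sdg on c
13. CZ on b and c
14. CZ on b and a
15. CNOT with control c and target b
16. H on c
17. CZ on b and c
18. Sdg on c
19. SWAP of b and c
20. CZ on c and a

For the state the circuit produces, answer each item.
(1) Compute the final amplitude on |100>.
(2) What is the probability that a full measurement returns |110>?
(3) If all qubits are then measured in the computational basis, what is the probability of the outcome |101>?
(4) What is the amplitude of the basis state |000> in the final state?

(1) The amplitude on |100> is sqrt(2)/2.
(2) Outcome |110> occurs with probability 1/2.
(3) A full measurement returns |101> with probability 0.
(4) The amplitude on |000> is 0.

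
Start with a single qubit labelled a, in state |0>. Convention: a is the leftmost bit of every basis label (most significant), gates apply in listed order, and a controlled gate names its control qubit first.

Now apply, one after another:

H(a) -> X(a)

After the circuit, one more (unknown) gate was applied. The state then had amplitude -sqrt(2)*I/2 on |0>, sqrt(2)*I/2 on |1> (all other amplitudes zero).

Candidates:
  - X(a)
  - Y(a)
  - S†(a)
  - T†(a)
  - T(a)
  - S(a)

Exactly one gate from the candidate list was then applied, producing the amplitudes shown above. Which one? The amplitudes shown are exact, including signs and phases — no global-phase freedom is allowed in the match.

It was Y(a) that produced the state shown.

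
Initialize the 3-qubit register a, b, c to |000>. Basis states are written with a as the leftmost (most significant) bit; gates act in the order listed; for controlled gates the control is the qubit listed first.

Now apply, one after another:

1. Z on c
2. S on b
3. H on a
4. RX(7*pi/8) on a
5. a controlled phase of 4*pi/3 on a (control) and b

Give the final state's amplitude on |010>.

The amplitude on |010> is 0.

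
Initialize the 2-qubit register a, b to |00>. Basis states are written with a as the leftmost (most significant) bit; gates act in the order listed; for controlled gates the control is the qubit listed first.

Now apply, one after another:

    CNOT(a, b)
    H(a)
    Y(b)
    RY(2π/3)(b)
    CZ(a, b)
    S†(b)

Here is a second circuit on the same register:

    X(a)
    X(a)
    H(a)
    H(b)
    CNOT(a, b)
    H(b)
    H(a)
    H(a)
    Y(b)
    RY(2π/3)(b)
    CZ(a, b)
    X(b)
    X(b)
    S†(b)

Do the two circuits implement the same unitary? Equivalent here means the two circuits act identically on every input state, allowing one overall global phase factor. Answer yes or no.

No, they are not equivalent — no single phase factor reconciles the two unitaries.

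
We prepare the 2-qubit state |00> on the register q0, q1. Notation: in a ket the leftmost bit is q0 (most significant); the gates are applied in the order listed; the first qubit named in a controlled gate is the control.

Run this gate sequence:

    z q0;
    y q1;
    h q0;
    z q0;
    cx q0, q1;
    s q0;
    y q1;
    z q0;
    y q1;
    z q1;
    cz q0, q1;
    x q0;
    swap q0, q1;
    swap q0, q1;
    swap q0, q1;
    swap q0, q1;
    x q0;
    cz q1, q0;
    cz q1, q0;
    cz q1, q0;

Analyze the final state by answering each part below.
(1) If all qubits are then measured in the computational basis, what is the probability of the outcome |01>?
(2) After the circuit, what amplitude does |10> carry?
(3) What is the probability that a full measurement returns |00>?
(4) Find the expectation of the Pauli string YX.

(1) Outcome |01> occurs with probability 1/2. Key observation: steps 13-16 multiply out to the identity, so the circuit reduces to the remaining gates.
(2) The final state's coefficient on |10> equals -sqrt(2)/2.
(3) Outcome |00> occurs with probability 0.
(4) The observable YX averages to -1.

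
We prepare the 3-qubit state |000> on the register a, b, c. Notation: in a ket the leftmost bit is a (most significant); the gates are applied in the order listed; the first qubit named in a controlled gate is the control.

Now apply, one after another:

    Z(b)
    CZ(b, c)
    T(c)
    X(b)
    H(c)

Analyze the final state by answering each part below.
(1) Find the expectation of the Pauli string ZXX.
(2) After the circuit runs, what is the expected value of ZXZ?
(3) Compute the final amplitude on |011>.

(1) In the final state, ZXX has expectation 0.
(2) The expectation value of ZXZ is 0.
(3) The amplitude on |011> is sqrt(2)/2.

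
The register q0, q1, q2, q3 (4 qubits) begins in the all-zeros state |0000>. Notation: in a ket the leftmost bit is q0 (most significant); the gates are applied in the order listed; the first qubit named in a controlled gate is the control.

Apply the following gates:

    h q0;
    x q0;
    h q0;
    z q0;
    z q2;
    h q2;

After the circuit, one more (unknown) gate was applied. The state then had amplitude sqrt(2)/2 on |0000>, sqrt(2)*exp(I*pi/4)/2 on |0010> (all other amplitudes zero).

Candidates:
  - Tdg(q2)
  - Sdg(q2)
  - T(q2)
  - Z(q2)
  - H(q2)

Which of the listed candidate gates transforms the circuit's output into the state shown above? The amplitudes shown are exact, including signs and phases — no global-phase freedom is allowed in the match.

It was T(q2) that produced the state shown. Key observation: gates 1-4 undo each other exactly, leaving only the rest of the circuit to track.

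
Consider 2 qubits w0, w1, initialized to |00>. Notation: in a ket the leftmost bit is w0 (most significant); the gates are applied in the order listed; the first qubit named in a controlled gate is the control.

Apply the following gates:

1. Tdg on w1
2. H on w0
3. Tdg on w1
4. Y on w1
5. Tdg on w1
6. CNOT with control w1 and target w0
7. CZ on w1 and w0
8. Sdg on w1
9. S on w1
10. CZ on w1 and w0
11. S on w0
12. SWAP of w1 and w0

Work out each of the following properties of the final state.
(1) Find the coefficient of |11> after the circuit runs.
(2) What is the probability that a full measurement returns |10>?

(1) The amplitude on |11> is sqrt(2)*exp(3*I*pi/4)/2.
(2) The probability of measuring |10> is 1/2.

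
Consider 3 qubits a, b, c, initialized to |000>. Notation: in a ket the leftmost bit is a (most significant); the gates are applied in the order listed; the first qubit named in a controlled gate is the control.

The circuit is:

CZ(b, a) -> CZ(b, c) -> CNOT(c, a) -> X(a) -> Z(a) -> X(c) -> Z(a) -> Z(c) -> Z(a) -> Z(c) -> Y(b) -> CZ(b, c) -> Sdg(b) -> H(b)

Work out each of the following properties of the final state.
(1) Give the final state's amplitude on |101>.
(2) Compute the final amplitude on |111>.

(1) The amplitude on |101> is sqrt(2)/2.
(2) |111> carries amplitude -sqrt(2)/2 in the final state.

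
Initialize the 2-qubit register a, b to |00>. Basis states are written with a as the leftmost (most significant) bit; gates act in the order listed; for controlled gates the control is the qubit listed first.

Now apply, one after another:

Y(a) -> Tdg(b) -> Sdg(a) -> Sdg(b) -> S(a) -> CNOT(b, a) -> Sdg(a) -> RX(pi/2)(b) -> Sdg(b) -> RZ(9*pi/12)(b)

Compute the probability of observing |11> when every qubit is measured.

A full measurement returns |11> with probability 1/2.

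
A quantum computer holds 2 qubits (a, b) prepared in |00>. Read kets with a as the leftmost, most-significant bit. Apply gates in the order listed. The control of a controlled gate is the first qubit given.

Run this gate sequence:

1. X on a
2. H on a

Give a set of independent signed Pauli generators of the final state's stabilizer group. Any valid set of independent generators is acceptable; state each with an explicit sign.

The stabilizer group can be generated by -XI, +IZ, among other valid generating sets.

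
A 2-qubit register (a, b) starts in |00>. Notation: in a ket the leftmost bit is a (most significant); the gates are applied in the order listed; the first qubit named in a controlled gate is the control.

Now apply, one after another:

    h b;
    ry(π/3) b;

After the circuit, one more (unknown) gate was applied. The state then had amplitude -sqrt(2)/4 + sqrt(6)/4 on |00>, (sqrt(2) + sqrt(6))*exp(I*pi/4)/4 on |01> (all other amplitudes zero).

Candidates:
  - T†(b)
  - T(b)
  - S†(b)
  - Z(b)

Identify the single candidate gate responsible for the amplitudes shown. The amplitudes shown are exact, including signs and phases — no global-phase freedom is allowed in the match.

The unique candidate consistent with the amplitudes is T(b).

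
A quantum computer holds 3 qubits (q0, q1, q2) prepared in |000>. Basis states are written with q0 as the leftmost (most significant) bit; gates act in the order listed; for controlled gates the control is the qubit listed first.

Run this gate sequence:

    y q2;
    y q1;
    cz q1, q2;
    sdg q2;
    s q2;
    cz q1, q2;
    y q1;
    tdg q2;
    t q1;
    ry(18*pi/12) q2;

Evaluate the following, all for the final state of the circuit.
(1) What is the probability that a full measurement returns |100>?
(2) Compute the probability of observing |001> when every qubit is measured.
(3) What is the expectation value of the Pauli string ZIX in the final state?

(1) A full measurement returns |100> with probability 0. Key observation: gates 2-7 undo each other exactly, leaving only the rest of the circuit to track.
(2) A full measurement returns |001> with probability 1/2.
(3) In the final state, ZIX has expectation 1.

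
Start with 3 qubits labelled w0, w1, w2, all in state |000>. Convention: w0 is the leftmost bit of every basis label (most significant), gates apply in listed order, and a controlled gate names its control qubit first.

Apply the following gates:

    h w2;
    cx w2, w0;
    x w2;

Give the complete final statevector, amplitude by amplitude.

The final amplitudes are sqrt(2)/2 on |001>, sqrt(2)/2 on |100>, and 0 on every other basis state.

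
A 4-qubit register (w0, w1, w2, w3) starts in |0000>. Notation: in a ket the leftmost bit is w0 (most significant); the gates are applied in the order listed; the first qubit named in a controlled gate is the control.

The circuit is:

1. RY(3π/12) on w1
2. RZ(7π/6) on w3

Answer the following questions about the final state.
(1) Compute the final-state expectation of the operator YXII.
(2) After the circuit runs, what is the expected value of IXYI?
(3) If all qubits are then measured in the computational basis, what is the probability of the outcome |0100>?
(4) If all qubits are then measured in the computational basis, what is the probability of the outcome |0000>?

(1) The expectation value of YXII is 0.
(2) The expectation value of IXYI is 0.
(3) The probability of measuring |0100> is 1/2 - sqrt(2)/4.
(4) Outcome |0000> occurs with probability sqrt(2)/4 + 1/2.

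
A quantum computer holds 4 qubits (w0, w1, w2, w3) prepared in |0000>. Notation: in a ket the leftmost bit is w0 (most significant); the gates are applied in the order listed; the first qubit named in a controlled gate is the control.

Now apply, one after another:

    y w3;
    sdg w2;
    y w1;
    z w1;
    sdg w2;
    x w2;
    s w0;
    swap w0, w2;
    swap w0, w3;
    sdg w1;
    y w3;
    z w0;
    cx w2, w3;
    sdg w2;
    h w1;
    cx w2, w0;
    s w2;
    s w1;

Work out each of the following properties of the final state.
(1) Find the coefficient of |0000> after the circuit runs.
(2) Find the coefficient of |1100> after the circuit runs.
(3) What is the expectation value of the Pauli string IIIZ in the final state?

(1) The final state's coefficient on |0000> equals 0.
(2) The amplitude on |1100> is -sqrt(2)*I/2.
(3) The expectation value of IIIZ is 1.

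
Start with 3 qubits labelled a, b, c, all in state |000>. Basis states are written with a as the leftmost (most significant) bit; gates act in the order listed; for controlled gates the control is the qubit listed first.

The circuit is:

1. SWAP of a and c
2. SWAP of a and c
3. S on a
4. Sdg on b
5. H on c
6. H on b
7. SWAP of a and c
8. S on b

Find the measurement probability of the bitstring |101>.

The probability of measuring |101> is 0.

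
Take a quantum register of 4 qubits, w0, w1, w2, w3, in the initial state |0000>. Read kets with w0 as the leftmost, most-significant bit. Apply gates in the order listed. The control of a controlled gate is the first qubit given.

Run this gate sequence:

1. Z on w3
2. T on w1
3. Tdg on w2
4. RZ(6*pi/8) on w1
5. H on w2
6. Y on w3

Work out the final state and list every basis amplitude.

The resulting statevector has amplitude sqrt(2)*exp(I*pi/8)/2 on |0001>, sqrt(2)*exp(I*pi/8)/2 on |0011>, and 0 on every other basis state.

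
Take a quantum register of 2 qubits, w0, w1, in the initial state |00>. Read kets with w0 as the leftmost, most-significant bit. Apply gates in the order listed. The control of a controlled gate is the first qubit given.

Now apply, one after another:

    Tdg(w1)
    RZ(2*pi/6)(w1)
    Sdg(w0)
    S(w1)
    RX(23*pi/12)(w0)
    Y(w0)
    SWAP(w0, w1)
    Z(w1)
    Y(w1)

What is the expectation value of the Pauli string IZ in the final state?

In the final state, IZ has expectation sqrt(2)/4 + sqrt(6)/4.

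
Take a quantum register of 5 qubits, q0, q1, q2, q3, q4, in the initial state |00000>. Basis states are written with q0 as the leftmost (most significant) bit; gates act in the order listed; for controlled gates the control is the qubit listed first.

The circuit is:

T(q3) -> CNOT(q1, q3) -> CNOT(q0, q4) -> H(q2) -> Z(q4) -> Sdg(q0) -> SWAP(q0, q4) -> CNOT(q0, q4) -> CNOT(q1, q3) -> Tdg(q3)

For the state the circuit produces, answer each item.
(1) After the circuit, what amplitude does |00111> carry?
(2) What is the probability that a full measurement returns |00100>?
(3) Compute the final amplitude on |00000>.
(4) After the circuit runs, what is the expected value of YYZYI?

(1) The amplitude on |00111> is 0.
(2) A full measurement returns |00100> with probability 1/2.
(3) The final state's coefficient on |00000> equals sqrt(2)/2.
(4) In the final state, YYZYI has expectation 0.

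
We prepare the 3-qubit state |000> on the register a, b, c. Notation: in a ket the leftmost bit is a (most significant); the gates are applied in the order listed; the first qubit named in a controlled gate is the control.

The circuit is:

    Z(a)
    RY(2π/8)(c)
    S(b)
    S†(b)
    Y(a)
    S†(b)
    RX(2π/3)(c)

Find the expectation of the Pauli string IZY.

In the final state, IZY has expectation -sqrt(6)/4. Key observation: the block from step 3 through step 4 cancels to the identity and can be dropped.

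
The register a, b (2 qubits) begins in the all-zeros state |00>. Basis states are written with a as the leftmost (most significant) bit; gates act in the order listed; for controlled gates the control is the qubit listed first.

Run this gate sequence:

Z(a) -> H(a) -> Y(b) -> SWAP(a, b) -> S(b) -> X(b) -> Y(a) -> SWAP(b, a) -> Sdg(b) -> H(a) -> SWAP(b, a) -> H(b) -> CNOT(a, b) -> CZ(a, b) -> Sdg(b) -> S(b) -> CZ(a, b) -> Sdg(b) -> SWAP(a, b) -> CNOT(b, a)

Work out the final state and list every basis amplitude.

The resulting statevector has amplitude sqrt(2)*I/2 on |00>, 0 on |01>, -sqrt(2)*I/2 on |10>, 0 on |11>.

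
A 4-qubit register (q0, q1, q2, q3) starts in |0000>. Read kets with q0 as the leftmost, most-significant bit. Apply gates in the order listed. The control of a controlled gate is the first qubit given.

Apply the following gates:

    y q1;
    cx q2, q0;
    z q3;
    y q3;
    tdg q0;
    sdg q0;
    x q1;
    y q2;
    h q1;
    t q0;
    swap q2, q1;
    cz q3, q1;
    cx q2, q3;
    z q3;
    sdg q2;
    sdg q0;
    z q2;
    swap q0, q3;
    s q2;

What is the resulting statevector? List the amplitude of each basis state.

After the circuit, the state carries amplitude -sqrt(2)*I/2 on |0110>, -sqrt(2)*I/2 on |1100>, and 0 on every other basis state.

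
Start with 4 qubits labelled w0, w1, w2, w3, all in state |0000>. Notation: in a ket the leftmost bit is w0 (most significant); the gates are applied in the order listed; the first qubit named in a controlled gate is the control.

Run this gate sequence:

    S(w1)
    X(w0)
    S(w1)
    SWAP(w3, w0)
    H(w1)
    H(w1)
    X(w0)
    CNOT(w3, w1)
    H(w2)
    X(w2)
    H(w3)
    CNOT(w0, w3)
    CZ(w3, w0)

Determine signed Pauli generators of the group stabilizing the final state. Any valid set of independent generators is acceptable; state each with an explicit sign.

The final state is stabilized by the group generated by +IIXI, +IIIX, -ZIII, -IZII; other independent generating sets are equally valid.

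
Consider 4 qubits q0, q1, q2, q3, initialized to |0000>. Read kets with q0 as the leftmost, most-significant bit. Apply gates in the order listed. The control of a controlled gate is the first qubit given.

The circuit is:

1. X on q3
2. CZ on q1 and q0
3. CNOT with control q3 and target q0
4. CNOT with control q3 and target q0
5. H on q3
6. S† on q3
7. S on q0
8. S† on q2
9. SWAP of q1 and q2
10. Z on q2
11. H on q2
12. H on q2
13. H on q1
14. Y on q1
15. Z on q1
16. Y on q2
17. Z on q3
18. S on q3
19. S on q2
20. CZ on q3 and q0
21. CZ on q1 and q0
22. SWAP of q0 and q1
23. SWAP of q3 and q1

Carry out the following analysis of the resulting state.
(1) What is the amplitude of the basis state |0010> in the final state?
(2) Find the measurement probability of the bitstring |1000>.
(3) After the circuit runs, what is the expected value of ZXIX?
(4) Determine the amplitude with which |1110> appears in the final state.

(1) The amplitude on |0010> is I/2.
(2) The probability of measuring |1000> is 0.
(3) The expectation value of ZXIX is 0.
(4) |1110> carries amplitude I/2 in the final state.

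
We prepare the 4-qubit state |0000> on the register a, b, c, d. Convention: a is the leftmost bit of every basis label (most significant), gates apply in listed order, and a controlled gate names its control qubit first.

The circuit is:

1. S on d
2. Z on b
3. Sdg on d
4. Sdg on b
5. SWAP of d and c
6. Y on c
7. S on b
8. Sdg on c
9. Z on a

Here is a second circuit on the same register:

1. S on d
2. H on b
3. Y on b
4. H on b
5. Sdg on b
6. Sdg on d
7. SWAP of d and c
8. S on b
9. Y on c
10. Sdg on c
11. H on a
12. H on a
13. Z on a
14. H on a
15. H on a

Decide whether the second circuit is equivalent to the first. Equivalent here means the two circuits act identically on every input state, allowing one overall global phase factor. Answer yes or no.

No — the two circuits implement different unitaries, even allowing a global phase.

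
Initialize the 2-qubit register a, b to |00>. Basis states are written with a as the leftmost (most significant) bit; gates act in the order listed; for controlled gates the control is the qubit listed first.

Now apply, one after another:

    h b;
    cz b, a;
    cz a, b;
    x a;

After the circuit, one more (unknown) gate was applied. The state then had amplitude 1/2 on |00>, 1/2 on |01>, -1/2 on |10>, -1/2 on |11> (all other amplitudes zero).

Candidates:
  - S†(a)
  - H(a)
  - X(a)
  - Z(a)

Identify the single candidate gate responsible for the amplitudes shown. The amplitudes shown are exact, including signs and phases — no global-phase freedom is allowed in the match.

It was H(a) that produced the state shown.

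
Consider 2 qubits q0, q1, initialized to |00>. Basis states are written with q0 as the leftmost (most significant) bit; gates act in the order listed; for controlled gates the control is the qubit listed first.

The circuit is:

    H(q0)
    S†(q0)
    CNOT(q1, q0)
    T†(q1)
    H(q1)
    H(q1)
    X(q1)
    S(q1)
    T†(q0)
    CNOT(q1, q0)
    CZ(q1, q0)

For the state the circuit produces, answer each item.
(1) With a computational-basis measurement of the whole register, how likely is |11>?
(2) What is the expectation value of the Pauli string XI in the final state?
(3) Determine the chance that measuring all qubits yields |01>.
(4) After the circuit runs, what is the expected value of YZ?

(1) The probability of measuring |11> is 1/2.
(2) In the final state, XI has expectation sqrt(2)/2.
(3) The probability of measuring |01> is 1/2.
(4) The expectation value of YZ is sqrt(2)/2.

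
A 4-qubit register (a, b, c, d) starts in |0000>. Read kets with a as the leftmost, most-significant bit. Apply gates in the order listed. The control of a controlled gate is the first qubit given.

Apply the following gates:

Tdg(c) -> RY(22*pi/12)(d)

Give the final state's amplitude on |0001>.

|0001> carries amplitude -sqrt(2)/4 + sqrt(6)/4 in the final state.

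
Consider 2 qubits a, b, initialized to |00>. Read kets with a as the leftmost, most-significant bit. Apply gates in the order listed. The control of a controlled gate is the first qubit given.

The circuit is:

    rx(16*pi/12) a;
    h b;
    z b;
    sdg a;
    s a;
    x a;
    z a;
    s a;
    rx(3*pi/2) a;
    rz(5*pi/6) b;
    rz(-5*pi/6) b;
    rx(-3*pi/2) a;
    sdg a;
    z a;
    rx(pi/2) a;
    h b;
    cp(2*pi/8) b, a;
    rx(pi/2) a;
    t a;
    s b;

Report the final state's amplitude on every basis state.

The resulting statevector has amplitude 0 on |00>, -1/4 + sqrt(3)/4 - sqrt(3)*exp(I*pi/4)/4 - exp(I*pi/4)/4 on |01>, 0 on |10>, 1/4 + sqrt(3)/4 - sqrt(3)*exp(3*I*pi/4)/4 + exp(3*I*pi/4)/4 on |11>. Key observation: the block from step 7 through step 14 cancels to the identity and can be dropped.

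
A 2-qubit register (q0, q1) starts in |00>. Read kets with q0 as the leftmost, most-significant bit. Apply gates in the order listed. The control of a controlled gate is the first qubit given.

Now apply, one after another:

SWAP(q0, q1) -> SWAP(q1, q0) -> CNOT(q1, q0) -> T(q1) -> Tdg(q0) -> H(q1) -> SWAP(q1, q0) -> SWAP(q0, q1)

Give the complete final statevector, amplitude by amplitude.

The final amplitudes are sqrt(2)/2 on |00>, sqrt(2)/2 on |01>, 0 on |10>, 0 on |11>.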